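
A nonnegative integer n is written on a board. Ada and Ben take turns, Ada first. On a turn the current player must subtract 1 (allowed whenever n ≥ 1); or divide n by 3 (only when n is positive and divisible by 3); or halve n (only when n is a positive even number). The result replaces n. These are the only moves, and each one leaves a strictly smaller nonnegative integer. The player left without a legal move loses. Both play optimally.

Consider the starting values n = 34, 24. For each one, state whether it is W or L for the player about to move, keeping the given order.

Use the standard recursion: the mover loses at a terminal position; elsewhere, the mover wins exactly when some move hands the opponent an L position.
n=0: no move → L
n=1: W (go to 0, an L position)
n=2: L (sole option 1(W) is W)
n=3: W (go to 2, an L position)
n=4: W (go to 2, an L position)
n=5: L (sole option 4(W) is W)
n=6: W (go to 2, an L position)
n=7: L (sole option 6(W) is W)
n=8: W (go to 7, an L position)
n=9: L (options 3(W), 8(W) are all W)
n=10: W (go to 5, an L position)
n=11: L (sole option 10(W) is W)
n=12: W (go to 11, an L position)
n=13: L (sole option 12(W) is W)
n=14: W (go to 7, an L position)
n=15: W (go to 5, an L position)
n=16: L (options 8(W), 15(W) are all W)
n=17: W (go to 16, an L position)
n=18: W (go to 9, an L position)
n=19: L (sole option 18(W) is W)
n=20: W (go to 19, an L position)
n=21: W (go to 7, an L position)
n=22: W (go to 11, an L position)
n=23: L (sole option 22(W) is W)
n=24: W (go to 23, an L position)
n=25: L (sole option 24(W) is W)
n=26: W (go to 13, an L position)
n=27: W (go to 9, an L position)
n=28: L (options 14(W), 27(W) are all W)
n=29: W (go to 28, an L position)
n=30: L (options 10(W), 15(W), 29(W) are all W)
n=31: W (go to 30, an L position)
n=32: W (go to 16, an L position)
n=33: W (go to 11, an L position)
n=34: L (options 17(W), 33(W) are all W)

34: L, 24: W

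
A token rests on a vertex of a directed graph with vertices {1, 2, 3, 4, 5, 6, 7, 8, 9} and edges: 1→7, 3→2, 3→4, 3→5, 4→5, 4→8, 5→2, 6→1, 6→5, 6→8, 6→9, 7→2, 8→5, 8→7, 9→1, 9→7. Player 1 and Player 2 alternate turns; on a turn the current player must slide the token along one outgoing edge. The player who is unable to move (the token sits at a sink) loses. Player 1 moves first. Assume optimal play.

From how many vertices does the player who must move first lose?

3

Label each position W (a win for the player to move) or L (a loss). A position with no legal move is L; any other position is W exactly when some move reaches an L, and L when every move reaches a W.
Every edge goes from a vertex to one that appears earlier in the order 2, 5, 7, 1, 8, 9, 4, 3, 6, so processing vertices in that order labels each vertex after all of its successors.
2: no outgoing edge → L
5: reaches L-position 2 → W
7: reaches L-position 2 → W
1: only reaches 7(W), which is W → L
8: only reaches 7(W), 5(W), all W → L
9: reaches L-position 1 → W
4: reaches L-position 8 → W
3: reaches L-position 2 → W
6: reaches L-position 8 → W
The L vertices are 1, 2, 8; that is 3 in all.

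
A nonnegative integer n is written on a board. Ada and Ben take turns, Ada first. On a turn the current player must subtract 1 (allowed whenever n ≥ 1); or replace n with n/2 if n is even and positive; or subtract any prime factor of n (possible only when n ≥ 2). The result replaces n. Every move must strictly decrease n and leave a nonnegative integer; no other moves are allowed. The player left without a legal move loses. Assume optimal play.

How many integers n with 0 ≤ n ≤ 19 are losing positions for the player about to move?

Build the W/L table. Terminal = L. A non-terminal position is W if it has a move to some L; otherwise it is L.
n=0: no move → L
n=1: →0(L), so W
n=2: →0(L), so W
n=3: →0(L), so W
n=4: →2(W), 3(W) — all W, so L
n=5: →0(L), so W
n=6: →4(L), so W
n=7: →0(L), so W
n=8: →4(L), so W
n=9: →6(W), 8(W) — all W, so L
n=10: →9(L), so W
n=11: →0(L), so W
n=12: →9(L), so W
n=13: →0(L), so W
n=14: →7(W), 12(W), 13(W) — all W, so L
n=15: →14(L), so W
n=16: →14(L), so W
n=17: →0(L), so W
n=18: →9(L), so W
n=19: →0(L), so W
L entries with 0 ≤ n ≤ 19: n = 0, 4, 9, 14; that makes 4.

4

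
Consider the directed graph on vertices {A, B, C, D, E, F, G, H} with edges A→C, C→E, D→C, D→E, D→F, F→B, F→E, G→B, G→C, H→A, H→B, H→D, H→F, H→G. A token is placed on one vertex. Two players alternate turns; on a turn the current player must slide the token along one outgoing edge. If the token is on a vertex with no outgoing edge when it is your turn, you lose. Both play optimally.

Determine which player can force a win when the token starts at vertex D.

Label each position W (a win for the player to move) or L (a loss). A position with no legal move is L; any other position is W exactly when some move reaches an L, and L when every move reaches a W.
Every edge goes from a vertex to one that appears earlier in the order E, B, F, C, D, A, G, H, so processing vertices in that order labels each vertex after all of its successors.
E: no outgoing edge → L
B: no outgoing edge → L
F: W (go to B, an L position)
C: W (go to E, an L position)
D: W (go to E, an L position)
A: L (sole option C(W) is W)
G: W (go to B, an L position)
H: W (go to A, an L position)
From D the player to move can move to E, reaching an L position.

The first player wins.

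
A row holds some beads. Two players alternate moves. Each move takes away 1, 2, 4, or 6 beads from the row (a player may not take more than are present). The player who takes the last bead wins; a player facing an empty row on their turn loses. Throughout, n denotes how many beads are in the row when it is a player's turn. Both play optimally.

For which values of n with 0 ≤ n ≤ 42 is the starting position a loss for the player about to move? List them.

Work bottom-up. With no move the player to move loses. Otherwise the position is W if at least one move leads to an L position for the opponent, and L if every move leads to a W.
n=0: no move → L
n=1: W (go to 0, an L position)
n=2: W (go to 0, an L position)
n=3: L (options 2(W), 1(W) are all W)
n=4: W (go to 3, an L position)
n=5: W (go to 3, an L position)
n=6: W (go to 0, an L position)
n=7: W (go to 3, an L position)
n=8: L (options 7(W), 6(W), 4(W), 2(W) are all W)
n=9: W (go to 8, an L position)
n=10: W (go to 8, an L position)
n=11: L (options 10(W), 9(W), 7(W), 5(W) are all W)
n=12: W (go to 11, an L position)
n=13: W (go to 11, an L position)
n=14: W (go to 8, an L position)
n=15: W (go to 11, an L position)
n=16: L (options 15(W), 14(W), 12(W), 10(W) are all W)
n=17: W (go to 16, an L position)
n=18: W (go to 16, an L position)
n=19: L (options 18(W), 17(W), 15(W), 13(W) are all W)
n=20: W (go to 19, an L position)
n=21: W (go to 19, an L position)
n=22: W (go to 16, an L position)
n=23: W (go to 19, an L position)
n=24: L (options 23(W), 22(W), 20(W), 18(W) are all W)
n=25: W (go to 24, an L position)
n=26: W (go to 24, an L position)
n=27: L (options 26(W), 25(W), 23(W), 21(W) are all W)
n=28: W (go to 27, an L position)
n=29: W (go to 27, an L position)
n=30: W (go to 24, an L position)
n=31: W (go to 27, an L position)
n=32: L (options 31(W), 30(W), 28(W), 26(W) are all W)
n=33: W (go to 32, an L position)
n=34: W (go to 32, an L position)
n=35: L (options 34(W), 33(W), 31(W), 29(W) are all W)
n=36: W (go to 35, an L position)
n=37: W (go to 35, an L position)
n=38: W (go to 32, an L position)
n=39: W (go to 35, an L position)
n=40: L (options 39(W), 38(W), 36(W), 34(W) are all W)
n=41: W (go to 40, an L position)
n=42: W (go to 40, an L position)
The losing starting values of n are exactly the entries labelled L in this table (11 of them).

0, 3, 8, 11, 16, 19, 24, 27, 32, 35, 40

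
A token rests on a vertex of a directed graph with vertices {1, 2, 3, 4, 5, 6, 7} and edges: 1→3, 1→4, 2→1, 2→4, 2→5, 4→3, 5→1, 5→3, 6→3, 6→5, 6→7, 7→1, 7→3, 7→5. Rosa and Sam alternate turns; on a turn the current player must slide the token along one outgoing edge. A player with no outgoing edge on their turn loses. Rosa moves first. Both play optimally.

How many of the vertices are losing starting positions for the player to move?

Label each position W (a win for the player to move) or L (a loss). A position with no legal move is L; any other position is W exactly when some move reaches an L, and L when every move reaches a W.
Every edge goes from a vertex to one that appears earlier in the order 3, 4, 1, 5, 2, 7, 6, so processing vertices in that order labels each vertex after all of its successors.
3: no outgoing edge → L
4: →3(L), so W
1: →3(L), so W
5: →3(L), so W
2: →5(W), 1(W), 4(W) — all W, so L
7: →3(L), so W
6: →3(L), so W
The L vertices are 2, 3; that is 2 in all.

2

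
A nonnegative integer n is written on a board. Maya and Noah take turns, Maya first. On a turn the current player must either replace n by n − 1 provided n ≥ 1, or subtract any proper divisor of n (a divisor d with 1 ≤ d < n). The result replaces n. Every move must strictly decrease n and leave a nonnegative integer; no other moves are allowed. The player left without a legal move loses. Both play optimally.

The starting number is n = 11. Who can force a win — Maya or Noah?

Use the standard recursion: the mover loses at a terminal position; elsewhere, the mover wins exactly when some move hands the opponent an L position.
n=0: no move → L
n=1: →0(L), so W
n=2: →1(W) only, which is W, so L
n=3: →2(L), so W
n=4: →2(L), so W
n=5: →4(W) only, which is W, so L
n=6: →5(L), so W
n=7: →6(W) only, which is W, so L
n=8: →7(L), so W
n=9: →6(W), 8(W) — all W, so L
n=10: →5(L), so W
n=11: →10(W) only, which is W, so L
Every move from 11 reaches a W position, so the mover loses.

Noah wins.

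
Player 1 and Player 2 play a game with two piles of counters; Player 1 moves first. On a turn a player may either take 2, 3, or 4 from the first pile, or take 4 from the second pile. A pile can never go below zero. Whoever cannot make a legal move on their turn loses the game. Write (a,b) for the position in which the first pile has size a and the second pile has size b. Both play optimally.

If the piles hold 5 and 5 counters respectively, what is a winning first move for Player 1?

Move to (3,5).

Classify positions by backward induction: terminal positions (no move available) are L. From any other position, the mover wins iff some move reaches an L.
No move ever increases a pile, so every position that can arise here has a ≤ 5 and b ≤ 5; it is enough to label the cells with 0 ≤ a ≤ 5 and 0 ≤ b ≤ 5.
Every move lowers a or b (never raises either), so fill the grid row by row in increasing a, and left to right within a row: each cell's successors are then already labelled.
      b=0  b=1  b=2  b=3  b=4  b=5
a=0:    L    L    L    L    W    W
a=1:    L    L    L    L    W    W
a=2:    W    W    W    W    L    L
a=3:    W    W    W    W    L    L
a=4:    W    W    W    W    W    W
a=5:    W    W    W    W    W    W
Cells with no legal move (terminal, hence L): (0,0), (0,1), (0,2), (0,3), (1,0), (1,1), (1,2), (1,3).
The remaining L cells, each justified by listing all of its moves:
(2,4): only reaches (0,4)(W), (2,0)(W), all W → L
(2,5): only reaches (0,5)(W), (2,1)(W), all W → L
(3,4): only reaches (1,4)(W), (0,4)(W), (3,0)(W), all W → L
(3,5): only reaches (1,5)(W), (0,5)(W), (3,1)(W), all W → L
Every other cell has at least one move into one of the L cells above, so it is W.
From (5,5), the L positions reachable in one move are: (3,5), (2,5). Any move reaching one of these is winning.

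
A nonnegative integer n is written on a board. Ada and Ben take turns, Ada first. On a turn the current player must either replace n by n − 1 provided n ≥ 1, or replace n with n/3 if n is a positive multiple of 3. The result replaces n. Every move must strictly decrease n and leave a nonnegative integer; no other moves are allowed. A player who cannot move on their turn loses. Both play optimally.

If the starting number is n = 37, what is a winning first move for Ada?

Move to 36.

Classify positions by backward induction: terminal positions (no move available) are L. From any other position, the mover wins iff some move reaches an L.
n=0: no move → L
n=1: W (go to 0, an L position)
n=2: L (sole option 1(W) is W)
n=3: W (go to 2, an L position)
n=4: L (sole option 3(W) is W)
n=5: W (go to 4, an L position)
n=6: W (go to 2, an L position)
n=7: L (sole option 6(W) is W)
n=8: W (go to 7, an L position)
n=9: L (options 3(W), 8(W) are all W)
n=10: W (go to 9, an L position)
n=11: L (sole option 10(W) is W)
n=12: W (go to 4, an L position)
n=13: L (sole option 12(W) is W)
n=14: W (go to 13, an L position)
n=15: L (options 5(W), 14(W) are all W)
n=16: W (go to 15, an L position)
n=17: L (sole option 16(W) is W)
n=18: W (go to 17, an L position)
n=19: L (sole option 18(W) is W)
n=20: W (go to 19, an L position)
n=21: W (go to 7, an L position)
n=22: L (sole option 21(W) is W)
n=23: W (go to 22, an L position)
n=24: L (options 8(W), 23(W) are all W)
n=25: W (go to 24, an L position)
n=26: L (sole option 25(W) is W)
n=27: W (go to 9, an L position)
n=28: L (sole option 27(W) is W)
n=29: W (go to 28, an L position)
n=30: L (options 10(W), 29(W) are all W)
n=31: W (go to 30, an L position)
n=32: L (sole option 31(W) is W)
n=33: W (go to 11, an L position)
n=34: L (sole option 33(W) is W)
n=35: W (go to 34, an L position)
n=36: L (options 12(W), 35(W) are all W)
n=37: W (go to 36, an L position)
From 37, the L positions reachable in one move are: 36.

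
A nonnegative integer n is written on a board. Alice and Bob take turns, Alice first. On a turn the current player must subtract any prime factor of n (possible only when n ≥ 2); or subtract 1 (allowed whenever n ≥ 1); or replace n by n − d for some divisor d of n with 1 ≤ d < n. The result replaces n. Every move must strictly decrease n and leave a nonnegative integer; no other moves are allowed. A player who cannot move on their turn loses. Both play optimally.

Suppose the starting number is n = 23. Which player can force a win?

Compute win/loss labels from the base case upward. A position with no move is L. Any other position is W if it can reach an L in one move, else L.
n=0: no move → L
n=1: can move to 0, which is L ⇒ W
n=2: can move to 0, which is L ⇒ W
n=3: can move to 0, which is L ⇒ W
n=4: moves to 2(W), 3(W); every one is W ⇒ L
n=5: can move to 0, which is L ⇒ W
n=6: can move to 4, which is L ⇒ W
n=7: can move to 0, which is L ⇒ W
n=8: can move to 4, which is L ⇒ W
n=9: moves to 6(W), 8(W); every one is W ⇒ L
n=10: can move to 9, which is L ⇒ W
n=11: can move to 0, which is L ⇒ W
n=12: can move to 9, which is L ⇒ W
n=13: can move to 0, which is L ⇒ W
n=14: moves to 7(W), 12(W), 13(W); every one is W ⇒ L
n=15: can move to 14, which is L ⇒ W
n=16: can move to 14, which is L ⇒ W
n=17: can move to 0, which is L ⇒ W
n=18: can move to 9, which is L ⇒ W
n=19: can move to 0, which is L ⇒ W
n=20: moves to 10(W), 15(W), 16(W), 18(W), 19(W); every one is W ⇒ L
n=21: can move to 14, which is L ⇒ W
n=22: can move to 20, which is L ⇒ W
n=23: can move to 0, which is L ⇒ W
From 23 Alice can move to 0, reaching an L position.

Alice wins.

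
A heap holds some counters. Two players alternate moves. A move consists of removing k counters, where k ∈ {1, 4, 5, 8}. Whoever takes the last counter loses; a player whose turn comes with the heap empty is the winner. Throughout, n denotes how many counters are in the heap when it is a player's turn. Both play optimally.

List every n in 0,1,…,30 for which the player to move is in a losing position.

Use the standard recursion: the mover wins at a terminal position; elsewhere, the mover wins exactly when some move hands the opponent an L position.
n=0: no move; the opponent has just taken the last counter and therefore loses → W
n=1: L (sole option 0(W) is W)
n=2: W (go to 1, an L position)
n=3: L (sole option 2(W) is W)
n=4: W (go to 3, an L position)
n=5: W (go to 1, an L position)
n=6: W (go to 1, an L position)
n=7: W (go to 3, an L position)
n=8: W (go to 3, an L position)
n=9: W (go to 1, an L position)
n=10: L (options 9(W), 6(W), 5(W), 2(W) are all W)
n=11: W (go to 10, an L position)
n=12: L (options 11(W), 8(W), 7(W), 4(W) are all W)
n=13: W (go to 12, an L position)
n=14: W (go to 10, an L position)
n=15: W (go to 10, an L position)
n=16: W (go to 12, an L position)
n=17: W (go to 12, an L position)
n=18: W (go to 10, an L position)
n=19: L (options 18(W), 15(W), 14(W), 11(W) are all W)
n=20: W (go to 19, an L position)
n=21: L (options 20(W), 17(W), 16(W), 13(W) are all W)
n=22: W (go to 21, an L position)
n=23: W (go to 19, an L position)
n=24: W (go to 19, an L position)
n=25: W (go to 21, an L position)
n=26: W (go to 21, an L position)
n=27: W (go to 19, an L position)
n=28: L (options 27(W), 24(W), 23(W), 20(W) are all W)
n=29: W (go to 28, an L position)
n=30: L (options 29(W), 26(W), 25(W), 22(W) are all W)
Reading off the rows marked L gives the requested list; there are 8 such values of n.

1, 3, 10, 12, 19, 21, 28, 30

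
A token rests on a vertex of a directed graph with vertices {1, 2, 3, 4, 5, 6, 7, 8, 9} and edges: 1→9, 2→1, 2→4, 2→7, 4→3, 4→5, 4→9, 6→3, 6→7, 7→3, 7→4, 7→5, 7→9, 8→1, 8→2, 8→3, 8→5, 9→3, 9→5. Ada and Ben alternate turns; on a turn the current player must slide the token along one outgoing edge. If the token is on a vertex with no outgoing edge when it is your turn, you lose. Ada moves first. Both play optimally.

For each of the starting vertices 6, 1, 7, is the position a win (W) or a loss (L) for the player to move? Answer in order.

6: W, 1: L, 7: W

Label each position W (a win for the player to move) or L (a loss). A position with no legal move is L; any other position is W exactly when some move reaches an L, and L when every move reaches a W.
Every edge goes from a vertex to one that appears earlier in the order 3, 5, 9, 4, 7, 1, 2, 8, 6, so processing vertices in that order labels each vertex after all of its successors.
3: no outgoing edge → L
5: no outgoing edge → L
9: can move to 5, which is L ⇒ W
4: can move to 5, which is L ⇒ W
7: can move to 5, which is L ⇒ W
1: the only move is to 9(W), a W ⇒ L
2: can move to 1, which is L ⇒ W
8: can move to 1, which is L ⇒ W
6: can move to 3, which is L ⇒ W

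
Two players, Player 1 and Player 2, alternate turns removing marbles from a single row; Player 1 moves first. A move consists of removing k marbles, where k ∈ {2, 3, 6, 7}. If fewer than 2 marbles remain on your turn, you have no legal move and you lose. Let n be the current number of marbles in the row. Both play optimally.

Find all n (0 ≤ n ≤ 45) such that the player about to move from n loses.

0, 1, 5, 9, 10, 14, 18, 19, 23, 27, 28, 32, 36, 37, 41, 45

Label each position W (a win for the player to move) or L (a loss). A position with no legal move is L; any other position is W exactly when some move reaches an L, and L when every move reaches a W.
n=0: no move → L
n=1: no move → L
n=2: W (go to 0, an L position)
n=3: W (go to 1, an L position)
n=4: W (go to 1, an L position)
n=5: L (options 3(W), 2(W) are all W)
n=6: W (go to 0, an L position)
n=7: W (go to 5, an L position)
n=8: W (go to 5, an L position)
n=9: L (options 7(W), 6(W), 3(W), 2(W) are all W)
n=10: L (options 8(W), 7(W), 4(W), 3(W) are all W)
n=11: W (go to 9, an L position)
n=12: W (go to 10, an L position)
n=13: W (go to 10, an L position)
n=14: L (options 12(W), 11(W), 8(W), 7(W) are all W)
n=15: W (go to 9, an L position)
n=16: W (go to 14, an L position)
n=17: W (go to 14, an L position)
n=18: L (options 16(W), 15(W), 12(W), 11(W) are all W)
n=19: L (options 17(W), 16(W), 13(W), 12(W) are all W)
n=20: W (go to 18, an L position)
n=21: W (go to 19, an L position)
n=22: W (go to 19, an L position)
n=23: L (options 21(W), 20(W), 17(W), 16(W) are all W)
n=24: W (go to 18, an L position)
n=25: W (go to 23, an L position)
n=26: W (go to 23, an L position)
n=27: L (options 25(W), 24(W), 21(W), 20(W) are all W)
n=28: L (options 26(W), 25(W), 22(W), 21(W) are all W)
n=29: W (go to 27, an L position)
n=30: W (go to 28, an L position)
n=31: W (go to 28, an L position)
n=32: L (options 30(W), 29(W), 26(W), 25(W) are all W)
n=33: W (go to 27, an L position)
n=34: W (go to 32, an L position)
n=35: W (go to 32, an L position)
n=36: L (options 34(W), 33(W), 30(W), 29(W) are all W)
n=37: L (options 35(W), 34(W), 31(W), 30(W) are all W)
n=38: W (go to 36, an L position)
n=39: W (go to 37, an L position)
n=40: W (go to 37, an L position)
n=41: L (options 39(W), 38(W), 35(W), 34(W) are all W)
n=42: W (go to 36, an L position)
n=43: W (go to 41, an L position)
n=44: W (go to 41, an L position)
n=45: L (options 43(W), 42(W), 39(W), 38(W) are all W)
The losing starting values of n are exactly the entries labelled L in this table (16 of them).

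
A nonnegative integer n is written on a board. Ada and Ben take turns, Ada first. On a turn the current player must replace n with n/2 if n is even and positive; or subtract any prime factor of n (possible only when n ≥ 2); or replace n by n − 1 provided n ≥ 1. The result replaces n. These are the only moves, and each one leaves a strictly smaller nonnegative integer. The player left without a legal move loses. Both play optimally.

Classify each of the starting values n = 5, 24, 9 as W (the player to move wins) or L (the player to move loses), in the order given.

5: W, 24: L, 9: L

Positions with no move are L. A position that does have a move is losing for the player to move precisely when every available move leads to a winning position for the opponent. Fill in the labels:
n=0: no move → L
n=1: W (go to 0, an L position)
n=2: W (go to 0, an L position)
n=3: W (go to 0, an L position)
n=4: L (options 2(W), 3(W) are all W)
n=5: W (go to 0, an L position)
n=6: W (go to 4, an L position)
n=7: W (go to 0, an L position)
n=8: W (go to 4, an L position)
n=9: L (options 6(W), 8(W) are all W)
n=10: W (go to 9, an L position)
n=11: W (go to 0, an L position)
n=12: W (go to 9, an L position)
n=13: W (go to 0, an L position)
n=14: L (options 7(W), 12(W), 13(W) are all W)
n=15: W (go to 14, an L position)
n=16: W (go to 14, an L position)
n=17: W (go to 0, an L position)
n=18: W (go to 9, an L position)
n=19: W (go to 0, an L position)
n=20: L (options 10(W), 15(W), 18(W), 19(W) are all W)
n=21: W (go to 14, an L position)
n=22: W (go to 20, an L position)
n=23: W (go to 0, an L position)
n=24: L (options 12(W), 21(W), 22(W), 23(W) are all W)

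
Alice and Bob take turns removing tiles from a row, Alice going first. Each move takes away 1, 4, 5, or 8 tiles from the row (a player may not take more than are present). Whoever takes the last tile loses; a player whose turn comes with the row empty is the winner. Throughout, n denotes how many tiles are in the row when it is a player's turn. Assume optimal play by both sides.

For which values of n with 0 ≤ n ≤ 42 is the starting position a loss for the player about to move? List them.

1, 3, 10, 12, 19, 21, 28, 30, 37, 39

Use the standard recursion: the mover wins at a terminal position; elsewhere, the mover wins exactly when some move hands the opponent an L position.
n=0: no move; the opponent has just taken the last tile and therefore loses → W
n=1: the only move is to 0(W), a W ⇒ L
n=2: can move to 1, which is L ⇒ W
n=3: the only move is to 2(W), a W ⇒ L
n=4: can move to 3, which is L ⇒ W
n=5: can move to 1, which is L ⇒ W
n=6: can move to 1, which is L ⇒ W
n=7: can move to 3, which is L ⇒ W
n=8: can move to 3, which is L ⇒ W
n=9: can move to 1, which is L ⇒ W
n=10: moves to 9(W), 6(W), 5(W), 2(W); every one is W ⇒ L
n=11: can move to 10, which is L ⇒ W
n=12: moves to 11(W), 8(W), 7(W), 4(W); every one is W ⇒ L
n=13: can move to 12, which is L ⇒ W
n=14: can move to 10, which is L ⇒ W
n=15: can move to 10, which is L ⇒ W
n=16: can move to 12, which is L ⇒ W
n=17: can move to 12, which is L ⇒ W
n=18: can move to 10, which is L ⇒ W
n=19: moves to 18(W), 15(W), 14(W), 11(W); every one is W ⇒ L
n=20: can move to 19, which is L ⇒ W
n=21: moves to 20(W), 17(W), 16(W), 13(W); every one is W ⇒ L
n=22: can move to 21, which is L ⇒ W
n=23: can move to 19, which is L ⇒ W
n=24: can move to 19, which is L ⇒ W
n=25: can move to 21, which is L ⇒ W
n=26: can move to 21, which is L ⇒ W
n=27: can move to 19, which is L ⇒ W
n=28: moves to 27(W), 24(W), 23(W), 20(W); every one is W ⇒ L
n=29: can move to 28, which is L ⇒ W
n=30: moves to 29(W), 26(W), 25(W), 22(W); every one is W ⇒ L
n=31: can move to 30, which is L ⇒ W
n=32: can move to 28, which is L ⇒ W
n=33: can move to 28, which is L ⇒ W
n=34: can move to 30, which is L ⇒ W
n=35: can move to 30, which is L ⇒ W
n=36: can move to 28, which is L ⇒ W
n=37: moves to 36(W), 33(W), 32(W), 29(W); every one is W ⇒ L
n=38: can move to 37, which is L ⇒ W
n=39: moves to 38(W), 35(W), 34(W), 31(W); every one is W ⇒ L
n=40: can move to 39, which is L ⇒ W
n=41: can move to 37, which is L ⇒ W
n=42: can move to 37, which is L ⇒ W
The losing starting values of n are exactly the entries labelled L in this table (10 of them).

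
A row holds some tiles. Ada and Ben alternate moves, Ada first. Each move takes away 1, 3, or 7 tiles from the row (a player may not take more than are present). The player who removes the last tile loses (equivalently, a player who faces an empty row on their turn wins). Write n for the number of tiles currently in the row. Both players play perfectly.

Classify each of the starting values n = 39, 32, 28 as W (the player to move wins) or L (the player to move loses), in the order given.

39: L, 32: W, 28: W

Label each position W (a win for the player to move) or L (a loss). A position with no legal move is W; any other position is W exactly when some move reaches an L, and L when every move reaches a W.
n=0: no move; the opponent has just taken the last tile and therefore loses → W
n=1: only reaches 0(W), which is W → L
n=2: reaches L-position 1 → W
n=3: only reaches 2(W), 0(W), all W → L
n=4: reaches L-position 3 → W
n=5: only reaches 4(W), 2(W), all W → L
n=6: reaches L-position 5 → W
n=7: only reaches 6(W), 4(W), 0(W), all W → L
n=8: reaches L-position 7 → W
n=9: only reaches 8(W), 6(W), 2(W), all W → L
n=10: reaches L-position 9 → W
n=11: only reaches 10(W), 8(W), 4(W), all W → L
n=12: reaches L-position 11 → W
n=13: only reaches 12(W), 10(W), 6(W), all W → L
n=14: reaches L-position 13 → W
n=15: only reaches 14(W), 12(W), 8(W), all W → L
n=16: reaches L-position 15 → W
n=17: only reaches 16(W), 14(W), 10(W), all W → L
n=18: reaches L-position 17 → W
n=19: only reaches 18(W), 16(W), 12(W), all W → L
n=20: reaches L-position 19 → W
n=21: only reaches 20(W), 18(W), 14(W), all W → L
n=22: reaches L-position 21 → W
n=23: only reaches 22(W), 20(W), 16(W), all W → L
n=24: reaches L-position 23 → W
n=25: only reaches 24(W), 22(W), 18(W), all W → L
n=26: reaches L-position 25 → W
n=27: only reaches 26(W), 24(W), 20(W), all W → L
n=28: reaches L-position 27 → W
n=29: only reaches 28(W), 26(W), 22(W), all W → L
n=30: reaches L-position 29 → W
n=31: only reaches 30(W), 28(W), 24(W), all W → L
n=32: reaches L-position 31 → W
n=33: only reaches 32(W), 30(W), 26(W), all W → L
n=34: reaches L-position 33 → W
n=35: only reaches 34(W), 32(W), 28(W), all W → L
n=36: reaches L-position 35 → W
n=37: only reaches 36(W), 34(W), 30(W), all W → L
n=38: reaches L-position 37 → W
n=39: only reaches 38(W), 36(W), 32(W), all W → L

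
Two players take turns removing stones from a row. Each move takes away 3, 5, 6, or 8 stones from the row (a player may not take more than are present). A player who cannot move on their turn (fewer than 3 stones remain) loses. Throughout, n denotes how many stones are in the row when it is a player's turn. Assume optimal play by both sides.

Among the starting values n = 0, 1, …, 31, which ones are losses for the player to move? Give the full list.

Label each position W (a win for the player to move) or L (a loss). A position with no legal move is L; any other position is W exactly when some move reaches an L, and L when every move reaches a W.
n=0: no move → L
n=1: no move → L
n=2: no move → L
n=3: W (go to 0, an L position)
n=4: W (go to 1, an L position)
n=5: W (go to 2, an L position)
n=6: W (go to 1, an L position)
n=7: W (go to 2, an L position)
n=8: W (go to 2, an L position)
n=9: W (go to 1, an L position)
n=10: W (go to 2, an L position)
n=11: L (options 8(W), 6(W), 5(W), 3(W) are all W)
n=12: L (options 9(W), 7(W), 6(W), 4(W) are all W)
n=13: L (options 10(W), 8(W), 7(W), 5(W) are all W)
n=14: W (go to 11, an L position)
n=15: W (go to 12, an L position)
n=16: W (go to 13, an L position)
n=17: W (go to 12, an L position)
n=18: W (go to 13, an L position)
n=19: W (go to 13, an L position)
n=20: W (go to 12, an L position)
n=21: W (go to 13, an L position)
n=22: L (options 19(W), 17(W), 16(W), 14(W) are all W)
n=23: L (options 20(W), 18(W), 17(W), 15(W) are all W)
n=24: L (options 21(W), 19(W), 18(W), 16(W) are all W)
n=25: W (go to 22, an L position)
n=26: W (go to 23, an L position)
n=27: W (go to 24, an L position)
n=28: W (go to 23, an L position)
n=29: W (go to 24, an L position)
n=30: W (go to 24, an L position)
n=31: W (go to 23, an L position)
The losing starting values of n are exactly the entries labelled L in this table (9 of them).

0, 1, 2, 11, 12, 13, 22, 23, 24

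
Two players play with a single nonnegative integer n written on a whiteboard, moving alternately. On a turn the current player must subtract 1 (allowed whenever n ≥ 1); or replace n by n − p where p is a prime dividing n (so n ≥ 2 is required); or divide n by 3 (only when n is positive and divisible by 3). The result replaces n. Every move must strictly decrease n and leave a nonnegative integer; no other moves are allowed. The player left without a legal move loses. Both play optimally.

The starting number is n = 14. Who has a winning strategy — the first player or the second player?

The second player wins.

Compute win/loss labels from the base case upward. A position with no move is L. Any other position is W if it can reach an L in one move, else L.
n=0: no move → L
n=1: can move to 0, which is L ⇒ W
n=2: can move to 0, which is L ⇒ W
n=3: can move to 0, which is L ⇒ W
n=4: moves to 2(W), 3(W); every one is W ⇒ L
n=5: can move to 0, which is L ⇒ W
n=6: can move to 4, which is L ⇒ W
n=7: can move to 0, which is L ⇒ W
n=8: moves to 6(W), 7(W); every one is W ⇒ L
n=9: can move to 8, which is L ⇒ W
n=10: can move to 8, which is L ⇒ W
n=11: can move to 0, which is L ⇒ W
n=12: can move to 4, which is L ⇒ W
n=13: can move to 0, which is L ⇒ W
n=14: moves to 7(W), 12(W), 13(W); every one is W ⇒ L
Every move from 14 reaches a W position, so the mover loses.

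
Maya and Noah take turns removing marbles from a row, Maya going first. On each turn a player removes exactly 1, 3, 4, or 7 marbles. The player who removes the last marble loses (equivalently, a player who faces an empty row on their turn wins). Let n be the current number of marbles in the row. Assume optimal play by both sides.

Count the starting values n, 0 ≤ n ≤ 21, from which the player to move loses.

6

Positions with no move are W. A position that does have a move is losing for the player to move precisely when every available move leads to a winning position for the opponent. Fill in the labels:
n=0: no move; the opponent has just taken the last marble and therefore loses → W
n=1: the only move is to 0(W), a W ⇒ L
n=2: can move to 1, which is L ⇒ W
n=3: moves to 2(W), 0(W); every one is W ⇒ L
n=4: can move to 3, which is L ⇒ W
n=5: can move to 1, which is L ⇒ W
n=6: can move to 3, which is L ⇒ W
n=7: can move to 3, which is L ⇒ W
n=8: can move to 1, which is L ⇒ W
n=9: moves to 8(W), 6(W), 5(W), 2(W); every one is W ⇒ L
n=10: can move to 9, which is L ⇒ W
n=11: moves to 10(W), 8(W), 7(W), 4(W); every one is W ⇒ L
n=12: can move to 11, which is L ⇒ W
n=13: can move to 9, which is L ⇒ W
n=14: can move to 11, which is L ⇒ W
n=15: can move to 11, which is L ⇒ W
n=16: can move to 9, which is L ⇒ W
n=17: moves to 16(W), 14(W), 13(W), 10(W); every one is W ⇒ L
n=18: can move to 17, which is L ⇒ W
n=19: moves to 18(W), 16(W), 15(W), 12(W); every one is W ⇒ L
n=20: can move to 19, which is L ⇒ W
n=21: can move to 17, which is L ⇒ W
L entries with 0 ≤ n ≤ 21: n = 1, 3, 9, 11, 17, 19; that makes 6.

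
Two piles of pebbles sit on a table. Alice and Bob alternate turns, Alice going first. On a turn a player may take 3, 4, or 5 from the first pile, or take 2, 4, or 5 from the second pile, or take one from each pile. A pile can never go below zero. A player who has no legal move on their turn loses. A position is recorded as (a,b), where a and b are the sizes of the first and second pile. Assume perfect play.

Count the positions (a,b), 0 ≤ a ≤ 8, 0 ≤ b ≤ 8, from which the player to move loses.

25

Compute win/loss labels from the base case upward. A position with no move is L. Any other position is W if it can reach an L in one move, else L.
Every move lowers a or b (never raises either), so fill the grid row by row in increasing a, and left to right within a row: each cell's successors are then already labelled.
      b=0  b=1  b=2  b=3  b=4  b=5  b=6  b=7  b=8
a=0:    L    L    W    W    W    W    W    L    L
a=1:    L    W    W    L    W    W    L    W    W
a=2:    L    W    W    L    W    W    L    W    W
a=3:    W    W    L    L    W    W    W    W    W
a=4:    W    W    L    W    W    L    W    W    W
a=5:    W    W    L    W    W    L    W    W    W
a=6:    W    L    W    W    L    W    W    L    W
a=7:    W    L    W    W    L    W    W    L    W
a=8:    L    L    W    W    W    W    W    L    W
Cells with no legal move (terminal, hence L): (0,0), (0,1), (1,0), (2,0).
The remaining L cells, each justified by listing all of its moves:
(0,7): L (options (0,5)(W), (0,3)(W), (0,2)(W) are all W)
(0,8): L (options (0,6)(W), (0,4)(W), (0,3)(W) are all W)
(1,3): L (options (1,1)(W), (0,2)(W) are all W)
(1,6): L (options (1,4)(W), (1,2)(W), (1,1)(W), (0,5)(W) are all W)
(2,3): L (options (2,1)(W), (1,2)(W) are all W)
(2,6): L (options (2,4)(W), (2,2)(W), (2,1)(W), (1,5)(W) are all W)
(3,2): L (options (0,2)(W), (3,0)(W), (2,1)(W) are all W)
(3,3): L (options (0,3)(W), (3,1)(W), (2,2)(W) are all W)
(4,2): L (options (1,2)(W), (0,2)(W), (4,0)(W), (3,1)(W) are all W)
(4,5): L (options (1,5)(W), (0,5)(W), (4,3)(W), (4,1)(W), (4,0)(W), (3,4)(W) are all W)
(5,2): L (options (2,2)(W), (1,2)(W), (0,2)(W), (5,0)(W), (4,1)(W) are all W)
(5,5): L (options (2,5)(W), (1,5)(W), (0,5)(W), (5,3)(W), (5,1)(W), (5,0)(W), (4,4)(W) are all W)
(6,1): L (options (3,1)(W), (2,1)(W), (1,1)(W), (5,0)(W) are all W)
(6,4): L (options (3,4)(W), (2,4)(W), (1,4)(W), (6,2)(W), (6,0)(W), (5,3)(W) are all W)
(6,7): L (options (3,7)(W), (2,7)(W), (1,7)(W), (6,5)(W), (6,3)(W), (6,2)(W), (5,6)(W) are all W)
(7,1): L (options (4,1)(W), (3,1)(W), (2,1)(W), (6,0)(W) are all W)
(7,4): L (options (4,4)(W), (3,4)(W), (2,4)(W), (7,2)(W), (7,0)(W), (6,3)(W) are all W)
(7,7): L (options (4,7)(W), (3,7)(W), (2,7)(W), (7,5)(W), (7,3)(W), (7,2)(W), (6,6)(W) are all W)
(8,0): L (options (5,0)(W), (4,0)(W), (3,0)(W) are all W)
(8,1): L (options (5,1)(W), (4,1)(W), (3,1)(W), (7,0)(W) are all W)
(8,7): L (options (5,7)(W), (4,7)(W), (3,7)(W), (8,5)(W), (8,3)(W), (8,2)(W), (7,6)(W) are all W)
Every other cell has at least one move into one of the L cells above, so it is W.
L cells per row: a=0: 4, a=1: 3, a=2: 3, a=3: 2, a=4: 2, a=5: 2, a=6: 3, a=7: 3, a=8: 3; total 25.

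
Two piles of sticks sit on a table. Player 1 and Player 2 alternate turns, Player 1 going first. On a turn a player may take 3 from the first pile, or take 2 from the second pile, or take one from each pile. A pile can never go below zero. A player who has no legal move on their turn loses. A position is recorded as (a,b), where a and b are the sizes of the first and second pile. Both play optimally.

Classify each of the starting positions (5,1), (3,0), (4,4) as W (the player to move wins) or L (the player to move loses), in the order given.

Work bottom-up. With no move the player to move loses. Otherwise the position is W if at least one move leads to an L position for the opponent, and L if every move leads to a W.
No move ever increases a pile, so every position that can arise here has a ≤ 5 and b ≤ 4; it is enough to label the cells with 0 ≤ a ≤ 5 and 0 ≤ b ≤ 4.
Every move lowers a or b (never raises either), so fill the grid row by row in increasing a, and left to right within a row: each cell's successors are then already labelled.
      b=0  b=1  b=2  b=3  b=4
a=0:    L    L    W    W    L
a=1:    L    W    W    L    L
a=2:    L    W    W    L    W
a=3:    W    W    L    L    W
a=4:    W    L    L    W    W
a=5:    W    L    W    W    L
Cells with no legal move (terminal, hence L): (0,0), (0,1), (1,0), (2,0).
The remaining L cells, each justified by listing all of its moves:
(0,4): the only move is to (0,2)(W), a W ⇒ L
(1,3): moves to (1,1)(W), (0,2)(W); every one is W ⇒ L
(1,4): moves to (1,2)(W), (0,3)(W); every one is W ⇒ L
(2,3): moves to (2,1)(W), (1,2)(W); every one is W ⇒ L
(3,2): moves to (0,2)(W), (3,0)(W), (2,1)(W); every one is W ⇒ L
(3,3): moves to (0,3)(W), (3,1)(W), (2,2)(W); every one is W ⇒ L
(4,1): moves to (1,1)(W), (3,0)(W); every one is W ⇒ L
(4,2): moves to (1,2)(W), (4,0)(W), (3,1)(W); every one is W ⇒ L
(5,1): moves to (2,1)(W), (4,0)(W); every one is W ⇒ L
(5,4): moves to (2,4)(W), (5,2)(W), (4,3)(W); every one is W ⇒ L
Every other cell has at least one move into one of the L cells above, so it is W.
(5,1): one of the L cells justified above, so L
(3,0): the move to (0,0) reaches an L cell, so W
(4,4): the move to (1,4) reaches an L cell, so W

(5,1): L, (3,0): W, (4,4): W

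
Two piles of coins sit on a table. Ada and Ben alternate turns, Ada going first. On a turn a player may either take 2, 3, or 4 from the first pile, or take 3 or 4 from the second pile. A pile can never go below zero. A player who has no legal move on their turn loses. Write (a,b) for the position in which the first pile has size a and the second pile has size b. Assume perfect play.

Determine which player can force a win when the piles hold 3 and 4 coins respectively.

Ben wins.

Compute win/loss labels from the base case upward. A position with no move is L. Any other position is W if it can reach an L in one move, else L.
No move ever increases a pile, so every position that can arise here has a ≤ 3 and b ≤ 4; it is enough to label the cells with 0 ≤ a ≤ 3 and 0 ≤ b ≤ 4.
Every move lowers a or b (never raises either), so fill the grid row by row in increasing a, and left to right within a row: each cell's successors are then already labelled.
      b=0  b=1  b=2  b=3  b=4
a=0:    L    L    L    W    W
a=1:    L    L    L    W    W
a=2:    W    W    W    L    L
a=3:    W    W    W    L    L
Cells with no legal move (terminal, hence L): (0,0), (0,1), (0,2), (1,0), (1,1), (1,2).
The remaining L cells, each justified by listing all of its moves:
(2,3): only reaches (0,3)(W), (2,0)(W), all W → L
(2,4): only reaches (0,4)(W), (2,1)(W), (2,0)(W), all W → L
(3,3): only reaches (1,3)(W), (0,3)(W), (3,0)(W), all W → L
(3,4): only reaches (1,4)(W), (0,4)(W), (3,1)(W), (3,0)(W), all W → L
Every other cell has at least one move into one of the L cells above, so it is W.
The starting position (3,4) is L: whatever Ada does, the opponent receives a W position.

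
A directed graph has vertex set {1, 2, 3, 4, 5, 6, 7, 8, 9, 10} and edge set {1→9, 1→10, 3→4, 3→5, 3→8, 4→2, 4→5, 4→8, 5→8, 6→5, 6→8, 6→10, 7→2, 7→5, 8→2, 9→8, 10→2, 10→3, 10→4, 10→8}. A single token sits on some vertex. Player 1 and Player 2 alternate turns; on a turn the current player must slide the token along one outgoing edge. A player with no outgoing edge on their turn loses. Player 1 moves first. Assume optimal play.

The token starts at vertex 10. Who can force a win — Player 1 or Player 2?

Player 1 wins.

Use the standard recursion: the mover loses at a terminal position; elsewhere, the mover wins exactly when some move hands the opponent an L position.
Every edge goes from a vertex to one that appears earlier in the order 2, 8, 5, 4, 3, 10, 6, 7, 9, 1, so processing vertices in that order labels each vertex after all of its successors.
2: no outgoing edge → L
8: reaches L-position 2 → W
5: only reaches 8(W), which is W → L
4: reaches L-position 5 → W
3: reaches L-position 5 → W
10: reaches L-position 2 → W
6: reaches L-position 5 → W
7: reaches L-position 5 → W
9: only reaches 8(W), which is W → L
1: reaches L-position 9 → W
From 10 Player 1 can move to 2, reaching an L position.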